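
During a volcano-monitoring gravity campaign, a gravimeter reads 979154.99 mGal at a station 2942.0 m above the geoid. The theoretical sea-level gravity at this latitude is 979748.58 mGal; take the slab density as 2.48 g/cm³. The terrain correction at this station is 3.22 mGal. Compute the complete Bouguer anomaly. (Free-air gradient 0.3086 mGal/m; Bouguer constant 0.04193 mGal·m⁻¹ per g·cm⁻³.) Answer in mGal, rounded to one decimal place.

11.6

Free-air correction = 0.3086 × 2942.0 = 907.90 mGal
Free-air anomaly = 979154.99 − 979748.58 + (907.90) = 314.31 mGal
Bouguer slab correction = 0.04193 × 2.48 × 2942.0 = 305.93 mGal
Simple Bouguer anomaly = 314.31 − (305.93) = 8.38 mGal
Complete Bouguer anomaly = 8.38 + 3.22 = 11.60 mGal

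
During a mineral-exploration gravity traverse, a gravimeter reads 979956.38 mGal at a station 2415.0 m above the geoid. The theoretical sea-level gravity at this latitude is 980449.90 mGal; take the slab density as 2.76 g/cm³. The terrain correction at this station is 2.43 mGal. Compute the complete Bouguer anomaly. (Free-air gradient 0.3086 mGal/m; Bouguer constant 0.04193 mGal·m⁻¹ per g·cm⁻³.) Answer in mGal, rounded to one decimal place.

-25.3

Free-air correction = 0.3086 × 2415.0 = 745.27 mGal
Free-air anomaly = 979956.38 − 980449.90 + (745.27) = 251.75 mGal
Bouguer slab correction = 0.04193 × 2.76 × 2415.0 = 279.48 mGal
Simple Bouguer anomaly = 251.75 − (279.48) = -27.73 mGal
Complete Bouguer anomaly = -27.73 + 2.43 = -25.30 mGal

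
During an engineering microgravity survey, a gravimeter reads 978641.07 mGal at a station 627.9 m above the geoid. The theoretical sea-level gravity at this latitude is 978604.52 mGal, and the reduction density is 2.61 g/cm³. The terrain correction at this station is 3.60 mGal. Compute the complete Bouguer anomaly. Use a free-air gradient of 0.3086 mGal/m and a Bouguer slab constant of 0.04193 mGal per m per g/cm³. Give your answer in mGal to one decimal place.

Free-air correction = 0.3086 × 627.9 = 193.77 mGal
Free-air anomaly = 978641.07 − 978604.52 + (193.77) = 230.32 mGal
Bouguer slab correction = 0.04193 × 2.61 × 627.9 = 68.72 mGal
Simple Bouguer anomaly = 230.32 − (68.72) = 161.60 mGal
Complete Bouguer anomaly = 161.60 + 3.60 = 165.20 mGal

165.2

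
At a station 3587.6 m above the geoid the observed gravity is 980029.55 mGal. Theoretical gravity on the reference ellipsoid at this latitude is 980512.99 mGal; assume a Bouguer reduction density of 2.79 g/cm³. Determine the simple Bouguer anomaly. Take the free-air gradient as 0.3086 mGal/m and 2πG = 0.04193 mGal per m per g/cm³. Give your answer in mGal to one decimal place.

Free-air correction = 0.3086 × 3587.6 = 1107.13 mGal
Free-air anomaly = 980029.55 − 980512.99 + (1107.13) = 623.69 mGal
Bouguer slab correction = 0.04193 × 2.79 × 3587.6 = 419.69 mGal
Simple Bouguer anomaly = 623.69 − (419.69) = 204.00 mGal

204.0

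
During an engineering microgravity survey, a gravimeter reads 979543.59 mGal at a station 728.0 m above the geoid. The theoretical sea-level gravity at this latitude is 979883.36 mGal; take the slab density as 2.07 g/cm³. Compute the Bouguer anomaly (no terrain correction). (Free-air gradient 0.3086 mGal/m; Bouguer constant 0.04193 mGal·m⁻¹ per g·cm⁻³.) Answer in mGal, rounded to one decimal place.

-178.3

Free-air correction = 0.3086 × 728.0 = 224.66 mGal
Free-air anomaly = 979543.59 − 979883.36 + (224.66) = -115.11 mGal
Bouguer slab correction = 0.04193 × 2.07 × 728.0 = 63.19 mGal
Simple Bouguer anomaly = -115.11 − (63.19) = -178.30 mGal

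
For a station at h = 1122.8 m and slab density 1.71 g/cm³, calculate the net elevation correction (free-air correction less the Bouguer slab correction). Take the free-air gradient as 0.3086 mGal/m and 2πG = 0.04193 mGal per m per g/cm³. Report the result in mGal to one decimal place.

266.0

Combined gradient = 0.3086 − 0.04193 × 1.71 = 0.2368997 mGal/m
Combined elevation correction = 0.2368997 × 1122.8 = 266.0 mGal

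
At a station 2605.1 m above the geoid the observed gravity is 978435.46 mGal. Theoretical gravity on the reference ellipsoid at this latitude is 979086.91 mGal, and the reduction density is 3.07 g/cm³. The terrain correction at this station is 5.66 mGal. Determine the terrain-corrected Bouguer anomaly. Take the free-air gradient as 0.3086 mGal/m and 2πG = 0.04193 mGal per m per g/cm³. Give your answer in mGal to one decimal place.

-177.2

Free-air correction = 0.3086 × 2605.1 = 803.93 mGal
Free-air anomaly = 978435.46 − 979086.91 + (803.93) = 152.48 mGal
Bouguer slab correction = 0.04193 × 3.07 × 2605.1 = 335.34 mGal
Simple Bouguer anomaly = 152.48 − (335.34) = -182.86 mGal
Complete Bouguer anomaly = -182.86 + 5.66 = -177.20 mGal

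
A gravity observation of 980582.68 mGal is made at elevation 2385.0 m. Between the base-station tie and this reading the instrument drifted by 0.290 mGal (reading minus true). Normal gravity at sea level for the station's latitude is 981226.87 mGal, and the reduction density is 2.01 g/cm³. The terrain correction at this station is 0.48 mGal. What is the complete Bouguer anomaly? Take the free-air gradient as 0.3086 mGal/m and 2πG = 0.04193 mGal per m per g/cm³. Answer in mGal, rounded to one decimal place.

Drift-corrected reading = 980582.68 − (0.290) = 980582.390 mGal
Free-air correction = 0.3086 × 2385.0 = 736.01 mGal
Free-air anomaly = 980582.390 − 981226.87 + (736.01) = 91.530 mGal
Bouguer slab correction = 0.04193 × 2.01 × 2385.0 = 201.01 mGal
Simple Bouguer anomaly = 91.530 − (201.01) = -109.480 mGal
Complete Bouguer anomaly = -109.480 + 0.48 = -109.000 mGal

-109.0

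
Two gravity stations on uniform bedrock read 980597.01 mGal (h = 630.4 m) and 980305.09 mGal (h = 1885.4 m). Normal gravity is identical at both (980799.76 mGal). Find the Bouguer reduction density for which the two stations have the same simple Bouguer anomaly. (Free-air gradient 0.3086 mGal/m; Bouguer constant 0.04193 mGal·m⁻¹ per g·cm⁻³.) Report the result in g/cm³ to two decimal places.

Δg_obs = 980305.09 − 980597.01 = -291.92 mGal over Δh = 1885.4 − 630.4 = 1255.0 m
Equal Bouguer anomalies ⇒ Δg_obs + (0.3086 − 0.04193ρ)·Δh = 0
0.3086 − 0.04193ρ = −Δg_obs/Δh = 0.23261
ρ = (0.3086 − 0.23261) / 0.04193 = 1.81 g/cm³

1.81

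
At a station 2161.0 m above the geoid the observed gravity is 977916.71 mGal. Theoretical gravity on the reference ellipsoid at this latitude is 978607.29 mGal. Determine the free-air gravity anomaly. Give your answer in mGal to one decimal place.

-23.7

Free-air correction = 0.3086 × 2161.0 = 666.88 mGal
Free-air anomaly = 977916.71 − 978607.29 + (666.88) = -23.70 mGal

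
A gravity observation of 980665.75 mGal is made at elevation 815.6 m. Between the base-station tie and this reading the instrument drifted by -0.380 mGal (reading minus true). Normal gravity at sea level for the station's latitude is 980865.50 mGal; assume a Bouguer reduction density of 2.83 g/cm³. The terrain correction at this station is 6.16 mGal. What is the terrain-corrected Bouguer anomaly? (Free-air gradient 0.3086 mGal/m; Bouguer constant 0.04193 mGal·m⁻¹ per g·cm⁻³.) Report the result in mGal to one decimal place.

-38.3

Drift-corrected reading = 980665.75 − (-0.380) = 980666.130 mGal
Free-air correction = 0.3086 × 815.6 = 251.69 mGal
Free-air anomaly = 980666.130 − 980865.50 + (251.69) = 52.320 mGal
Bouguer slab correction = 0.04193 × 2.83 × 815.6 = 96.78 mGal
Simple Bouguer anomaly = 52.320 − (96.78) = -44.460 mGal
Complete Bouguer anomaly = -44.460 + 6.16 = -38.300 mGal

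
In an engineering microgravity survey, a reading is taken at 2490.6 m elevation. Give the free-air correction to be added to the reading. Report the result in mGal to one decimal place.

768.6

Free-air correction = 0.3086 × 2490.6 = 768.6 mGal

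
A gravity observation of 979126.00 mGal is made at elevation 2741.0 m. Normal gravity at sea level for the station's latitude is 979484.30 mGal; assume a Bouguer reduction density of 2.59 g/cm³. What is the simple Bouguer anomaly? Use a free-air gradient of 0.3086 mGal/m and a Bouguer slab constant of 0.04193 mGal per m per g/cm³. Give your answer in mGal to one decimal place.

189.9

Free-air correction = 0.3086 × 2741.0 = 845.87 mGal
Free-air anomaly = 979126.00 − 979484.30 + (845.87) = 487.57 mGal
Bouguer slab correction = 0.04193 × 2.59 × 2741.0 = 297.67 mGal
Simple Bouguer anomaly = 487.57 − (297.67) = 189.90 mGal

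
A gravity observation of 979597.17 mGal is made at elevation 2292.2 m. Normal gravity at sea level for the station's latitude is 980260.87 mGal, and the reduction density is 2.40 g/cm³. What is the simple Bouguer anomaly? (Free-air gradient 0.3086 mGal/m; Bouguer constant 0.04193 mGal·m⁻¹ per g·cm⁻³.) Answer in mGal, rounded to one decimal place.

Free-air correction = 0.3086 × 2292.2 = 707.37 mGal
Free-air anomaly = 979597.17 − 980260.87 + (707.37) = 43.67 mGal
Bouguer slab correction = 0.04193 × 2.40 × 2292.2 = 230.67 mGal
Simple Bouguer anomaly = 43.67 − (230.67) = -187.00 mGal

-187.0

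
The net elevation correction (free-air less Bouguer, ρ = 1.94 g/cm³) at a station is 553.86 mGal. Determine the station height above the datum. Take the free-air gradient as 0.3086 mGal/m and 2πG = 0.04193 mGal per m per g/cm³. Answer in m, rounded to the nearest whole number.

Combined gradient = 0.3086 − 0.04193 × 1.94 = 0.2272558 mGal/m
h = 553.86 / 0.2272558 = 2437.17 m

2437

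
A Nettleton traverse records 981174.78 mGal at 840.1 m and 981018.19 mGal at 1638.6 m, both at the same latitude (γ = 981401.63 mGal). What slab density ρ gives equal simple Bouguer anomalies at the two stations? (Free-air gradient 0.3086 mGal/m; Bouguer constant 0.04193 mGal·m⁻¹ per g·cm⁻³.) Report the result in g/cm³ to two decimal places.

2.68

Δg_obs = 981018.19 − 981174.78 = -156.59 mGal over Δh = 1638.6 − 840.1 = 798.5 m
Equal Bouguer anomalies ⇒ Δg_obs + (0.3086 − 0.04193ρ)·Δh = 0
0.3086 − 0.04193ρ = −Δg_obs/Δh = 0.19611
ρ = (0.3086 − 0.19611) / 0.04193 = 2.68 g/cm³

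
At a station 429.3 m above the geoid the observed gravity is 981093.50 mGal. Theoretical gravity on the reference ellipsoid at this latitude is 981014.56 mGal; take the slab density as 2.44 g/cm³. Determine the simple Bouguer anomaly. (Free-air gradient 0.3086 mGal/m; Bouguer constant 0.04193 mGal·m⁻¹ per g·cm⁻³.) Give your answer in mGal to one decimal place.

167.5

Free-air correction = 0.3086 × 429.3 = 132.48 mGal
Free-air anomaly = 981093.50 − 981014.56 + (132.48) = 211.42 mGal
Bouguer slab correction = 0.04193 × 2.44 × 429.3 = 43.92 mGal
Simple Bouguer anomaly = 211.42 − (43.92) = 167.50 mGal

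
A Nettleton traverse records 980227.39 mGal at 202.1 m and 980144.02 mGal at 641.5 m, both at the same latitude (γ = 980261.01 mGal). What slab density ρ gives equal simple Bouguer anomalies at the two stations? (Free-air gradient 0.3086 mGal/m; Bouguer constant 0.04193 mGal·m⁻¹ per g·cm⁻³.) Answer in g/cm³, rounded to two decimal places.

Δg_obs = 980144.02 − 980227.39 = -83.37 mGal over Δh = 641.5 − 202.1 = 439.4 m
Equal Bouguer anomalies ⇒ Δg_obs + (0.3086 − 0.04193ρ)·Δh = 0
0.3086 − 0.04193ρ = −Δg_obs/Δh = 0.18974
ρ = (0.3086 − 0.18974) / 0.04193 = 2.83 g/cm³

2.83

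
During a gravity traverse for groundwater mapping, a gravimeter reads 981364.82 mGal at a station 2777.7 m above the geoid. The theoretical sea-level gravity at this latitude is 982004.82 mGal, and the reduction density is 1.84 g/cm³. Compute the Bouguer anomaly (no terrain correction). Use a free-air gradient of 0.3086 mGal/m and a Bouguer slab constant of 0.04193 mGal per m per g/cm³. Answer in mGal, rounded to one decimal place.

2.9

Free-air correction = 0.3086 × 2777.7 = 857.20 mGal
Free-air anomaly = 981364.82 − 982004.82 + (857.20) = 217.20 mGal
Bouguer slab correction = 0.04193 × 1.84 × 2777.7 = 214.30 mGal
Simple Bouguer anomaly = 217.20 − (214.30) = 2.90 mGal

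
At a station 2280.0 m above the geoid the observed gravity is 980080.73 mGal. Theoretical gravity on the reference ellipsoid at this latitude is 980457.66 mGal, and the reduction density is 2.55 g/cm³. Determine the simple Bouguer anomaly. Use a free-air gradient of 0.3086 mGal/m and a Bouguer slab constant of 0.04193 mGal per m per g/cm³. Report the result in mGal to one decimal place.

82.9

Free-air correction = 0.3086 × 2280.0 = 703.61 mGal
Free-air anomaly = 980080.73 − 980457.66 + (703.61) = 326.68 mGal
Bouguer slab correction = 0.04193 × 2.55 × 2280.0 = 243.78 mGal
Simple Bouguer anomaly = 326.68 − (243.78) = 82.90 mGal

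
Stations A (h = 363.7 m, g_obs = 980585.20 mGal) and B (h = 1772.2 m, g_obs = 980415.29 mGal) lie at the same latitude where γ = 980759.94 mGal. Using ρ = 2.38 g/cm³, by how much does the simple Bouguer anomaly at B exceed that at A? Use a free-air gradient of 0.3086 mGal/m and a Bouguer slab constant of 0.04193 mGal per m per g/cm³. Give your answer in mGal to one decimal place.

Δg_SB(A) = 980585.20 − 980759.94 + 0.3086×363.7 − 0.04193×2.38×363.7 = -98.80 mGal
Δg_SB(B) = 980415.29 − 980759.94 + 0.3086×1772.2 − 0.04193×2.38×1772.2 = 25.40 mGal
Difference = 25.40 − (-98.80) = 124.20 mGal

124.2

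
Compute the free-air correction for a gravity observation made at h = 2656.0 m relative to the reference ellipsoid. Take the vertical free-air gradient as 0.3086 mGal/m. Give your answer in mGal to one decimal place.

819.6

Free-air correction = 0.3086 × 2656.0 = 819.6 mGal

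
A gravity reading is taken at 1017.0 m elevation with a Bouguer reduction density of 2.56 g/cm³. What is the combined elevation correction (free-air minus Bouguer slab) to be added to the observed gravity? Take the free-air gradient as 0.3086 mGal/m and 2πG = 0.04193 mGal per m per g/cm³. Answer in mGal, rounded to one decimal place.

204.7

Combined gradient = 0.3086 − 0.04193 × 2.56 = 0.2012592 mGal/m
Combined elevation correction = 0.2012592 × 1017.0 = 204.7 mGal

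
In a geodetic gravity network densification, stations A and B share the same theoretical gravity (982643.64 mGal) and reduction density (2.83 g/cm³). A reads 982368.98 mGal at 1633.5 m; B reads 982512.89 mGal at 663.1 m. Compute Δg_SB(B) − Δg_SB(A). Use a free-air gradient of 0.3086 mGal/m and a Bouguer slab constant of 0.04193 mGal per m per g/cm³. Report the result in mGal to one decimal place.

-40.4

Δg_SB(A) = 982368.98 − 982643.64 + 0.3086×1633.5 − 0.04193×2.83×1633.5 = 35.60 mGal
Δg_SB(B) = 982512.89 − 982643.64 + 0.3086×663.1 − 0.04193×2.83×663.1 = -4.80 mGal
Difference = -4.80 − (35.60) = -40.40 mGal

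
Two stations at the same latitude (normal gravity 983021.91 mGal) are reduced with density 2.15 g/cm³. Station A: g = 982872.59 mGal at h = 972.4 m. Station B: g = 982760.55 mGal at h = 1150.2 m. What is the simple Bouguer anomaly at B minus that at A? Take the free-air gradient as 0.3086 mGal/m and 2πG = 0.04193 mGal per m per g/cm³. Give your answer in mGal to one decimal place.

Δg_SB(A) = 982872.59 − 983021.91 + 0.3086×972.4 − 0.04193×2.15×972.4 = 63.10 mGal
Δg_SB(B) = 982760.55 − 983021.91 + 0.3086×1150.2 − 0.04193×2.15×1150.2 = -10.10 mGal
Difference = -10.10 − (63.10) = -73.20 mGal

-73.2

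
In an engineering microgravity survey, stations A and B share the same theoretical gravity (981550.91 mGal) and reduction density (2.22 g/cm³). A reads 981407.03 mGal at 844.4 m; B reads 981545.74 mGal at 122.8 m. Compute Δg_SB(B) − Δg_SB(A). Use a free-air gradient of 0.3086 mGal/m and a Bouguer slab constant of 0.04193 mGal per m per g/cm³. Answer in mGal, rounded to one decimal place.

Δg_SB(A) = 981407.03 − 981550.91 + 0.3086×844.4 − 0.04193×2.22×844.4 = 38.10 mGal
Δg_SB(B) = 981545.74 − 981550.91 + 0.3086×122.8 − 0.04193×2.22×122.8 = 21.30 mGal
Difference = 21.30 − (38.10) = -16.80 mGal

-16.8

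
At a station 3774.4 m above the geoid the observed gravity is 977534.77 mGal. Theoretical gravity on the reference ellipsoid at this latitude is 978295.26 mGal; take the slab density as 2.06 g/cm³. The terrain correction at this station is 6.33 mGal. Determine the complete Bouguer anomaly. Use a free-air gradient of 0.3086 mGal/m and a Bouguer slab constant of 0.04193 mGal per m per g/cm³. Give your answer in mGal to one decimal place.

Free-air correction = 0.3086 × 3774.4 = 1164.78 mGal
Free-air anomaly = 977534.77 − 978295.26 + (1164.78) = 404.29 mGal
Bouguer slab correction = 0.04193 × 2.06 × 3774.4 = 326.02 mGal
Simple Bouguer anomaly = 404.29 − (326.02) = 78.27 mGal
Complete Bouguer anomaly = 78.27 + 6.33 = 84.60 mGal

84.6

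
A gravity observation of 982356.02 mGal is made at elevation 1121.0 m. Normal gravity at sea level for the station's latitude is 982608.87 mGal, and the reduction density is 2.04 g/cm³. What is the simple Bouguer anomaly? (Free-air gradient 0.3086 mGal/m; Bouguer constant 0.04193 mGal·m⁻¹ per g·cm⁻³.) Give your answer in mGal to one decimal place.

-2.8

Free-air correction = 0.3086 × 1121.0 = 345.94 mGal
Free-air anomaly = 982356.02 − 982608.87 + (345.94) = 93.09 mGal
Bouguer slab correction = 0.04193 × 2.04 × 1121.0 = 95.89 mGal
Simple Bouguer anomaly = 93.09 − (95.89) = -2.80 mGal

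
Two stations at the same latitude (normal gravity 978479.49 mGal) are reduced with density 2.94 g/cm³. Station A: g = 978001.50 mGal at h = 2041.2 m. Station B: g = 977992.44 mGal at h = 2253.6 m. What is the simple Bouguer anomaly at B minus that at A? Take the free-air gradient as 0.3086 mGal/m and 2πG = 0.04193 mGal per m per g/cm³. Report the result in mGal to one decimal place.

30.3

Δg_SB(A) = 978001.50 − 978479.49 + 0.3086×2041.2 − 0.04193×2.94×2041.2 = -99.70 mGal
Δg_SB(B) = 977992.44 − 978479.49 + 0.3086×2253.6 − 0.04193×2.94×2253.6 = -69.40 mGal
Difference = -69.40 − (-99.70) = 30.30 mGal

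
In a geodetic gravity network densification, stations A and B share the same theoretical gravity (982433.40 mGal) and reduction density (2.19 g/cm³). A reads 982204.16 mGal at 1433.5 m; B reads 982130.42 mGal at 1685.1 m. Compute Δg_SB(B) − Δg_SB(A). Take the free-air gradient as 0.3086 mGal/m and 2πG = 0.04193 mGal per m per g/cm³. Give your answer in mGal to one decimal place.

-19.2

Δg_SB(A) = 982204.16 − 982433.40 + 0.3086×1433.5 − 0.04193×2.19×1433.5 = 81.50 mGal
Δg_SB(B) = 982130.42 − 982433.40 + 0.3086×1685.1 − 0.04193×2.19×1685.1 = 62.30 mGal
Difference = 62.30 − (81.50) = -19.20 mGal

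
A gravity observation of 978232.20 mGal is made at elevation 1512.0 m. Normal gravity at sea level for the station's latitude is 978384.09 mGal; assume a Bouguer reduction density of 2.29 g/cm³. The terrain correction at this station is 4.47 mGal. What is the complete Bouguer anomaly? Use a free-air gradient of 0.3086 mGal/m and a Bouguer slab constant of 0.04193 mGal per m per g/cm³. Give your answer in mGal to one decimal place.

Free-air correction = 0.3086 × 1512.0 = 466.60 mGal
Free-air anomaly = 978232.20 − 978384.09 + (466.60) = 314.71 mGal
Bouguer slab correction = 0.04193 × 2.29 × 1512.0 = 145.18 mGal
Simple Bouguer anomaly = 314.71 − (145.18) = 169.53 mGal
Complete Bouguer anomaly = 169.53 + 4.47 = 174.00 mGal

174.0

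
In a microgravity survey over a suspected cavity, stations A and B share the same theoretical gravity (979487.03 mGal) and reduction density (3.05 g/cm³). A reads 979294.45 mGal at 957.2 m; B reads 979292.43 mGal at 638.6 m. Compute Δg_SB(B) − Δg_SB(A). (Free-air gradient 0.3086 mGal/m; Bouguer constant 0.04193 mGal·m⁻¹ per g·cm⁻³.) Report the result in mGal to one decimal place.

Δg_SB(A) = 979294.45 − 979487.03 + 0.3086×957.2 − 0.04193×3.05×957.2 = -19.60 mGal
Δg_SB(B) = 979292.43 − 979487.03 + 0.3086×638.6 − 0.04193×3.05×638.6 = -79.20 mGal
Difference = -79.20 − (-19.60) = -59.60 mGal

-59.6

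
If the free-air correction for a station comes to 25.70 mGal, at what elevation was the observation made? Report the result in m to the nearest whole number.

h = 25.70 / 0.3086 = 83.28 m

83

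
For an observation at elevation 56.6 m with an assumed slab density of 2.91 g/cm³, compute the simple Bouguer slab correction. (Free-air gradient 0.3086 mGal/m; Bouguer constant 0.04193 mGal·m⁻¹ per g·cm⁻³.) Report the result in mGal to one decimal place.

6.9

Bouguer slab correction = 0.04193 × 2.91 × 56.6 = 6.9 mGal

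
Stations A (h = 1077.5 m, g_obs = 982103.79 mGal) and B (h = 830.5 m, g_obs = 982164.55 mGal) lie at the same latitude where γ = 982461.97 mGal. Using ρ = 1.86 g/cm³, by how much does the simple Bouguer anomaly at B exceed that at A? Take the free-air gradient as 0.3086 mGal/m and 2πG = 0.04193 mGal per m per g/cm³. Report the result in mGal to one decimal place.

Δg_SB(A) = 982103.79 − 982461.97 + 0.3086×1077.5 − 0.04193×1.86×1077.5 = -109.70 mGal
Δg_SB(B) = 982164.55 − 982461.97 + 0.3086×830.5 − 0.04193×1.86×830.5 = -105.90 mGal
Difference = -105.90 − (-109.70) = 3.80 mGal

3.8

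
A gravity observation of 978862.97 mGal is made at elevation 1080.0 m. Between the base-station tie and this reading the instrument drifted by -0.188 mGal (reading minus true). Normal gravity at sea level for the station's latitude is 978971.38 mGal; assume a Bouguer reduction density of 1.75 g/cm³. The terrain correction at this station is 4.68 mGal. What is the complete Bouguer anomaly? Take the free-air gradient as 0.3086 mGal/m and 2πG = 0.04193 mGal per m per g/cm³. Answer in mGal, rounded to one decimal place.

Drift-corrected reading = 978862.97 − (-0.188) = 978863.158 mGal
Free-air correction = 0.3086 × 1080.0 = 333.29 mGal
Free-air anomaly = 978863.158 − 978971.38 + (333.29) = 225.068 mGal
Bouguer slab correction = 0.04193 × 1.75 × 1080.0 = 79.25 mGal
Simple Bouguer anomaly = 225.068 − (79.25) = 145.818 mGal
Complete Bouguer anomaly = 145.818 + 4.68 = 150.498 mGal

150.5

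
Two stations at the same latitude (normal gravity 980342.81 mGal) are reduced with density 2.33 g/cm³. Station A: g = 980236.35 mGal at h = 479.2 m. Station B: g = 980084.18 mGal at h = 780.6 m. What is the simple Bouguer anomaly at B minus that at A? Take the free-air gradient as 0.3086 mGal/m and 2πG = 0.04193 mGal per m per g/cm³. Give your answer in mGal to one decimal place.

Δg_SB(A) = 980236.35 − 980342.81 + 0.3086×479.2 − 0.04193×2.33×479.2 = -5.40 mGal
Δg_SB(B) = 980084.18 − 980342.81 + 0.3086×780.6 − 0.04193×2.33×780.6 = -94.00 mGal
Difference = -94.00 − (-5.40) = -88.60 mGal

-88.6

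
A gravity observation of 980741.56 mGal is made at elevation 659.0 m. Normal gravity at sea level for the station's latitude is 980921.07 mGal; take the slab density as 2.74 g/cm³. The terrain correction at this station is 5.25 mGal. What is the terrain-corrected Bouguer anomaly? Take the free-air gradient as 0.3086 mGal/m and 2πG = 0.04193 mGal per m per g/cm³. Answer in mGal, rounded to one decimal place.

Free-air correction = 0.3086 × 659.0 = 203.37 mGal
Free-air anomaly = 980741.56 − 980921.07 + (203.37) = 23.86 mGal
Bouguer slab correction = 0.04193 × 2.74 × 659.0 = 75.71 mGal
Simple Bouguer anomaly = 23.86 − (75.71) = -51.85 mGal
Complete Bouguer anomaly = -51.85 + 5.25 = -46.60 mGal

-46.6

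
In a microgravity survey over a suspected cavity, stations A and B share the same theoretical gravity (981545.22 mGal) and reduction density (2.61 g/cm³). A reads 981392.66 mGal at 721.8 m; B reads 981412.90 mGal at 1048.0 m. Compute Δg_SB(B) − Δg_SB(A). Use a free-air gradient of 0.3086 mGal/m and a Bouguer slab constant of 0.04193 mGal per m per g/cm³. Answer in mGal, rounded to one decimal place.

85.2

Δg_SB(A) = 981392.66 − 981545.22 + 0.3086×721.8 − 0.04193×2.61×721.8 = -8.80 mGal
Δg_SB(B) = 981412.90 − 981545.22 + 0.3086×1048.0 − 0.04193×2.61×1048.0 = 76.40 mGal
Difference = 76.40 − (-8.80) = 85.20 mGal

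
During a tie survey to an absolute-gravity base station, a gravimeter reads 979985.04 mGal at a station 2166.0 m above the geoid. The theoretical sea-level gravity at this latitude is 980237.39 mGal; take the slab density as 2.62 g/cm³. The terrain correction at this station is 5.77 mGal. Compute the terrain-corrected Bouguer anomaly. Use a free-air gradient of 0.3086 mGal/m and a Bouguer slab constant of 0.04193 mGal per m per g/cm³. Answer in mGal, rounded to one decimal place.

Free-air correction = 0.3086 × 2166.0 = 668.43 mGal
Free-air anomaly = 979985.04 − 980237.39 + (668.43) = 416.08 mGal
Bouguer slab correction = 0.04193 × 2.62 × 2166.0 = 237.95 mGal
Simple Bouguer anomaly = 416.08 − (237.95) = 178.13 mGal
Complete Bouguer anomaly = 178.13 + 5.77 = 183.90 mGal

183.9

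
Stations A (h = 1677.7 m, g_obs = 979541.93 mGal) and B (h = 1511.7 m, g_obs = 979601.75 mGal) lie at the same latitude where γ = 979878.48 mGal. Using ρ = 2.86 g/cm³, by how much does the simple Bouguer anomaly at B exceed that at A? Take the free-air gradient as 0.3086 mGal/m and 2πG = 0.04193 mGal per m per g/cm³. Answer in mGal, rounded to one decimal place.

28.5

Δg_SB(A) = 979541.93 − 979878.48 + 0.3086×1677.7 − 0.04193×2.86×1677.7 = -20.00 mGal
Δg_SB(B) = 979601.75 − 979878.48 + 0.3086×1511.7 − 0.04193×2.86×1511.7 = 8.50 mGal
Difference = 8.50 − (-20.00) = 28.50 mGal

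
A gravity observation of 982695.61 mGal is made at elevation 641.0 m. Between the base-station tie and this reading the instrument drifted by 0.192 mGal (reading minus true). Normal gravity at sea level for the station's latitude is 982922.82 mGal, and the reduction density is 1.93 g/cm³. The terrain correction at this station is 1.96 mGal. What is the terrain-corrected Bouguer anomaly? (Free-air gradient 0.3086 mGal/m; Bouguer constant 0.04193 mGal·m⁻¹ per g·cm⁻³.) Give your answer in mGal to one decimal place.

-79.5

Drift-corrected reading = 982695.61 − (0.192) = 982695.418 mGal
Free-air correction = 0.3086 × 641.0 = 197.81 mGal
Free-air anomaly = 982695.418 − 982922.82 + (197.81) = -29.592 mGal
Bouguer slab correction = 0.04193 × 1.93 × 641.0 = 51.87 mGal
Simple Bouguer anomaly = -29.592 − (51.87) = -81.462 mGal
Complete Bouguer anomaly = -81.462 + 1.96 = -79.502 mGal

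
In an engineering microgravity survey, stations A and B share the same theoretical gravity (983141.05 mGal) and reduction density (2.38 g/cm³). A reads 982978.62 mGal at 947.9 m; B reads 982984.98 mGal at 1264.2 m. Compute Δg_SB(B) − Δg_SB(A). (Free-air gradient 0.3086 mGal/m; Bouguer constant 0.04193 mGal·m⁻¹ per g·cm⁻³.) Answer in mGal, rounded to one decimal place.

72.4

Δg_SB(A) = 982978.62 − 983141.05 + 0.3086×947.9 − 0.04193×2.38×947.9 = 35.50 mGal
Δg_SB(B) = 982984.98 − 983141.05 + 0.3086×1264.2 − 0.04193×2.38×1264.2 = 107.90 mGal
Difference = 107.90 − (35.50) = 72.40 mGal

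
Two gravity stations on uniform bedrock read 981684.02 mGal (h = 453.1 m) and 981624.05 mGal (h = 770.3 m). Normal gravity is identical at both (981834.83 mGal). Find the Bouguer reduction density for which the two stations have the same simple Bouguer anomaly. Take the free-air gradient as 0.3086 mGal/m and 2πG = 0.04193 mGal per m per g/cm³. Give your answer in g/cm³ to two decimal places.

Δg_obs = 981624.05 − 981684.02 = -59.97 mGal over Δh = 770.3 − 453.1 = 317.2 m
Equal Bouguer anomalies ⇒ Δg_obs + (0.3086 − 0.04193ρ)·Δh = 0
0.3086 − 0.04193ρ = −Δg_obs/Δh = 0.18906
ρ = (0.3086 − 0.18906) / 0.04193 = 2.85 g/cm³

2.85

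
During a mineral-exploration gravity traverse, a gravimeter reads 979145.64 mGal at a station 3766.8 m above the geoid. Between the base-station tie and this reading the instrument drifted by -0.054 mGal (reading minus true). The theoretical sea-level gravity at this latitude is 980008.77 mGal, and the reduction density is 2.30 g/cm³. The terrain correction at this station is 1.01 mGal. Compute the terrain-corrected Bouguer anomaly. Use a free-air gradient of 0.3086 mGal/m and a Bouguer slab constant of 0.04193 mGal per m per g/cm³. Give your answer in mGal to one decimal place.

-62.9

Drift-corrected reading = 979145.64 − (-0.054) = 979145.694 mGal
Free-air correction = 0.3086 × 3766.8 = 1162.43 mGal
Free-air anomaly = 979145.694 − 980008.77 + (1162.43) = 299.354 mGal
Bouguer slab correction = 0.04193 × 2.30 × 3766.8 = 363.27 mGal
Simple Bouguer anomaly = 299.354 − (363.27) = -63.916 mGal
Complete Bouguer anomaly = -63.916 + 1.01 = -62.906 mGal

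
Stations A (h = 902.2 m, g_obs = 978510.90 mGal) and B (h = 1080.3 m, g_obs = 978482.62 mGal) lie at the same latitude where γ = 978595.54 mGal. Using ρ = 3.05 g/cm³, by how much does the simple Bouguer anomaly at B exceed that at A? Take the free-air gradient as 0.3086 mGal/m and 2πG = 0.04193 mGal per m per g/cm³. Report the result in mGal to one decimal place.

Δg_SB(A) = 978510.90 − 978595.54 + 0.3086×902.2 − 0.04193×3.05×902.2 = 78.40 mGal
Δg_SB(B) = 978482.62 − 978595.54 + 0.3086×1080.3 − 0.04193×3.05×1080.3 = 82.30 mGal
Difference = 82.30 − (78.40) = 3.90 mGal

3.9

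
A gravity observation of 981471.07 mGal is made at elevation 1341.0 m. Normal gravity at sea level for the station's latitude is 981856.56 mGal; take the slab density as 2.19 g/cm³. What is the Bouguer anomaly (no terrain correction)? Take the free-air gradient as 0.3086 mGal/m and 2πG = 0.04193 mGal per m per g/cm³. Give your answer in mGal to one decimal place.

Free-air correction = 0.3086 × 1341.0 = 413.83 mGal
Free-air anomaly = 981471.07 − 981856.56 + (413.83) = 28.34 mGal
Bouguer slab correction = 0.04193 × 2.19 × 1341.0 = 123.14 mGal
Simple Bouguer anomaly = 28.34 − (123.14) = -94.80 mGal

-94.8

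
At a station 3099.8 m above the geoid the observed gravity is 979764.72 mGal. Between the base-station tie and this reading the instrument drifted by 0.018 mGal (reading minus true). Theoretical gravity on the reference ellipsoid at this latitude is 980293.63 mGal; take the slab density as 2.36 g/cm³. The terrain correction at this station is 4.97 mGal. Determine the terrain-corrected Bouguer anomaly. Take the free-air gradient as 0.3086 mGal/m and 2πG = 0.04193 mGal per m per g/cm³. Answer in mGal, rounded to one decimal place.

Drift-corrected reading = 979764.72 − (0.018) = 979764.702 mGal
Free-air correction = 0.3086 × 3099.8 = 956.60 mGal
Free-air anomaly = 979764.702 − 980293.63 + (956.60) = 427.672 mGal
Bouguer slab correction = 0.04193 × 2.36 × 3099.8 = 306.74 mGal
Simple Bouguer anomaly = 427.672 − (306.74) = 120.932 mGal
Complete Bouguer anomaly = 120.932 + 4.97 = 125.902 mGal

125.9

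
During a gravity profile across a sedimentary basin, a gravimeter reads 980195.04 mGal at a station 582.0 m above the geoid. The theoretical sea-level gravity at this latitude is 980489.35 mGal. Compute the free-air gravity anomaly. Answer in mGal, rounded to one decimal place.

-114.7

Free-air correction = 0.3086 × 582.0 = 179.61 mGal
Free-air anomaly = 980195.04 − 980489.35 + (179.61) = -114.70 mGal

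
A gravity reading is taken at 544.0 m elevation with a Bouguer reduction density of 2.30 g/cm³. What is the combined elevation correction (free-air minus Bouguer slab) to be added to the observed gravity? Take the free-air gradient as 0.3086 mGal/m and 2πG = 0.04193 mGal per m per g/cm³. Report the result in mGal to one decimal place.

Combined gradient = 0.3086 − 0.04193 × 2.30 = 0.2121610 mGal/m
Combined elevation correction = 0.2121610 × 544.0 = 115.4 mGal

115.4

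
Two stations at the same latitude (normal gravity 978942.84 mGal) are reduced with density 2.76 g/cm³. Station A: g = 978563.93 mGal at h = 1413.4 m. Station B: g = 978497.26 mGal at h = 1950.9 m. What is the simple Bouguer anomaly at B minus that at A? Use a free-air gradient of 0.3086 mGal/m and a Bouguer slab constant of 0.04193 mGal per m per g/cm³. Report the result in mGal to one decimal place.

37.0

Δg_SB(A) = 978563.93 − 978942.84 + 0.3086×1413.4 − 0.04193×2.76×1413.4 = -106.30 mGal
Δg_SB(B) = 978497.26 − 978942.84 + 0.3086×1950.9 − 0.04193×2.76×1950.9 = -69.30 mGal
Difference = -69.30 − (-106.30) = 37.00 mGal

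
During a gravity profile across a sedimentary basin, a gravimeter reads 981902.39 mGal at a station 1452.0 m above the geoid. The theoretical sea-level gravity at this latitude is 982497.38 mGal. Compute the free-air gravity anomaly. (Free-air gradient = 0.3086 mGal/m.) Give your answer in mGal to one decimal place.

Free-air correction = 0.3086 × 1452.0 = 448.09 mGal
Free-air anomaly = 981902.39 − 982497.38 + (448.09) = -146.90 mGal

-146.9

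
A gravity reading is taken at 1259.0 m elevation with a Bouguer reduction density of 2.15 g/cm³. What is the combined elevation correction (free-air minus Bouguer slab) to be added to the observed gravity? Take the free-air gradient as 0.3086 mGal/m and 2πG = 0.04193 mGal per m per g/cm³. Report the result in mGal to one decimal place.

275.0

Combined gradient = 0.3086 − 0.04193 × 2.15 = 0.2184505 mGal/m
Combined elevation correction = 0.2184505 × 1259.0 = 275.0 mGal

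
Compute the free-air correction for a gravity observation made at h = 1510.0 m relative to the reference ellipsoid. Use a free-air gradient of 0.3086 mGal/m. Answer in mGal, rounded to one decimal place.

Free-air correction = 0.3086 × 1510.0 = 466.0 mGal

466.0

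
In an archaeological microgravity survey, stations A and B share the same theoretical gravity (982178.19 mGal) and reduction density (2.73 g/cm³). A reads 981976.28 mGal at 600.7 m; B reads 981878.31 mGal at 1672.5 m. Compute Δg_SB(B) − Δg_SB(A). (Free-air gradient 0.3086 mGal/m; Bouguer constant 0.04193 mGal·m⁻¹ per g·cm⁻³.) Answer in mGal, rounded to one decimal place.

110.1

Δg_SB(A) = 981976.28 − 982178.19 + 0.3086×600.7 − 0.04193×2.73×600.7 = -85.30 mGal
Δg_SB(B) = 981878.31 − 982178.19 + 0.3086×1672.5 − 0.04193×2.73×1672.5 = 24.80 mGal
Difference = 24.80 − (-85.30) = 110.10 mGal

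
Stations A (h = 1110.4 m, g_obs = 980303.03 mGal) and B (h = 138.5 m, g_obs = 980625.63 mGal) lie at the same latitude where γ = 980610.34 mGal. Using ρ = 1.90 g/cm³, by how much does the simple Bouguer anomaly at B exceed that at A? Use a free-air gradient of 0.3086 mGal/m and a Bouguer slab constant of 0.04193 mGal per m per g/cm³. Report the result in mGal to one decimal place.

100.1

Δg_SB(A) = 980303.03 − 980610.34 + 0.3086×1110.4 − 0.04193×1.90×1110.4 = -53.10 mGal
Δg_SB(B) = 980625.63 − 980610.34 + 0.3086×138.5 − 0.04193×1.90×138.5 = 47.00 mGal
Difference = 47.00 − (-53.10) = 100.10 mGal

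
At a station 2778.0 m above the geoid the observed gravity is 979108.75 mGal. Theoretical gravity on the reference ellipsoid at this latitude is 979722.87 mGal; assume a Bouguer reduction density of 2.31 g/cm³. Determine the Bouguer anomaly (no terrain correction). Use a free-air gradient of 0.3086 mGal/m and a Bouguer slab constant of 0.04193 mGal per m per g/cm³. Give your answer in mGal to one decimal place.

Free-air correction = 0.3086 × 2778.0 = 857.29 mGal
Free-air anomaly = 979108.75 − 979722.87 + (857.29) = 243.17 mGal
Bouguer slab correction = 0.04193 × 2.31 × 2778.0 = 269.07 mGal
Simple Bouguer anomaly = 243.17 − (269.07) = -25.90 mGal

-25.9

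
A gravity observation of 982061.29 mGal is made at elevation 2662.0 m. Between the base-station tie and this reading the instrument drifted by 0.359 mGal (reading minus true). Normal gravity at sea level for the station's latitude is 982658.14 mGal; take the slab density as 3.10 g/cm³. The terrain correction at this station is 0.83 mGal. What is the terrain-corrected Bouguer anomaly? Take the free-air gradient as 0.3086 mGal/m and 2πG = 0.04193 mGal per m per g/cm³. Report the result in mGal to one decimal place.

-120.9

Drift-corrected reading = 982061.29 − (0.359) = 982060.931 mGal
Free-air correction = 0.3086 × 2662.0 = 821.49 mGal
Free-air anomaly = 982060.931 − 982658.14 + (821.49) = 224.281 mGal
Bouguer slab correction = 0.04193 × 3.10 × 2662.0 = 346.01 mGal
Simple Bouguer anomaly = 224.281 − (346.01) = -121.729 mGal
Complete Bouguer anomaly = -121.729 + 0.83 = -120.899 mGal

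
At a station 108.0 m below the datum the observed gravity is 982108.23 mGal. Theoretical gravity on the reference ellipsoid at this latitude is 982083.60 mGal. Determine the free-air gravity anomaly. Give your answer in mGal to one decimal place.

-8.7

Free-air correction = 0.3086 × -108.0 = -33.33 mGal
Free-air anomaly = 982108.23 − 982083.60 + (-33.33) = -8.70 mGal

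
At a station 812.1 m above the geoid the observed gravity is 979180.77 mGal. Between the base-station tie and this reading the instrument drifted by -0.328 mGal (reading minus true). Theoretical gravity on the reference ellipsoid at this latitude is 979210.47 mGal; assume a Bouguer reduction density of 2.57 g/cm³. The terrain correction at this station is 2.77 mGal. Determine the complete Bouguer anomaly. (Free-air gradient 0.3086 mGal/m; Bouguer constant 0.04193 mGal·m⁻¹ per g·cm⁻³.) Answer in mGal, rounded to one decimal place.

Drift-corrected reading = 979180.77 − (-0.328) = 979181.098 mGal
Free-air correction = 0.3086 × 812.1 = 250.61 mGal
Free-air anomaly = 979181.098 − 979210.47 + (250.61) = 221.238 mGal
Bouguer slab correction = 0.04193 × 2.57 × 812.1 = 87.51 mGal
Simple Bouguer anomaly = 221.238 − (87.51) = 133.728 mGal
Complete Bouguer anomaly = 133.728 + 2.77 = 136.498 mGal

136.5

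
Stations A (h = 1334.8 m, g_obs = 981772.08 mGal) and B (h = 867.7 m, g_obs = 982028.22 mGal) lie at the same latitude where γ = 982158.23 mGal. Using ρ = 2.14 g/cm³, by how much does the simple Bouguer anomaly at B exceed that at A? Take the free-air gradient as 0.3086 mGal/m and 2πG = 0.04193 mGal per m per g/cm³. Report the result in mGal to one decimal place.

153.9

Δg_SB(A) = 981772.08 − 982158.23 + 0.3086×1334.8 − 0.04193×2.14×1334.8 = -94.00 mGal
Δg_SB(B) = 982028.22 − 982158.23 + 0.3086×867.7 − 0.04193×2.14×867.7 = 59.90 mGal
Difference = 59.90 − (-94.00) = 153.90 mGal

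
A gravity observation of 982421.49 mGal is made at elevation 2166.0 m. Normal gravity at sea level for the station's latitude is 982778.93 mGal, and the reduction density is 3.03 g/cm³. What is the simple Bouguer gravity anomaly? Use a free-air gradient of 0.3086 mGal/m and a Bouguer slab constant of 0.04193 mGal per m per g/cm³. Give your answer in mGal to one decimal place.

Free-air correction = 0.3086 × 2166.0 = 668.43 mGal
Free-air anomaly = 982421.49 − 982778.93 + (668.43) = 310.99 mGal
Bouguer slab correction = 0.04193 × 3.03 × 2166.0 = 275.19 mGal
Simple Bouguer anomaly = 310.99 − (275.19) = 35.80 mGal

35.8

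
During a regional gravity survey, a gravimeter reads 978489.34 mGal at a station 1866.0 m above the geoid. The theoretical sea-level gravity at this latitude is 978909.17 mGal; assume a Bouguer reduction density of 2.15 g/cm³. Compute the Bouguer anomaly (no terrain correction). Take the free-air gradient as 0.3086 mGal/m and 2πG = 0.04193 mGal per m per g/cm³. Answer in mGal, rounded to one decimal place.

Free-air correction = 0.3086 × 1866.0 = 575.85 mGal
Free-air anomaly = 978489.34 − 978909.17 + (575.85) = 156.02 mGal
Bouguer slab correction = 0.04193 × 2.15 × 1866.0 = 168.22 mGal
Simple Bouguer anomaly = 156.02 − (168.22) = -12.20 mGal

-12.2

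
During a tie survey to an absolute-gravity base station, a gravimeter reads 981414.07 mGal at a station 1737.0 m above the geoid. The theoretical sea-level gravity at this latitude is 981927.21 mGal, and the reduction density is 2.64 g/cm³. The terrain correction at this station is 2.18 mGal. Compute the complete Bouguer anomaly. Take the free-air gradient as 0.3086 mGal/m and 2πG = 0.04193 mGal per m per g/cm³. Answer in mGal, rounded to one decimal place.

Free-air correction = 0.3086 × 1737.0 = 536.04 mGal
Free-air anomaly = 981414.07 − 981927.21 + (536.04) = 22.90 mGal
Bouguer slab correction = 0.04193 × 2.64 × 1737.0 = 192.28 mGal
Simple Bouguer anomaly = 22.90 − (192.28) = -169.38 mGal
Complete Bouguer anomaly = -169.38 + 2.18 = -167.20 mGal

-167.2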